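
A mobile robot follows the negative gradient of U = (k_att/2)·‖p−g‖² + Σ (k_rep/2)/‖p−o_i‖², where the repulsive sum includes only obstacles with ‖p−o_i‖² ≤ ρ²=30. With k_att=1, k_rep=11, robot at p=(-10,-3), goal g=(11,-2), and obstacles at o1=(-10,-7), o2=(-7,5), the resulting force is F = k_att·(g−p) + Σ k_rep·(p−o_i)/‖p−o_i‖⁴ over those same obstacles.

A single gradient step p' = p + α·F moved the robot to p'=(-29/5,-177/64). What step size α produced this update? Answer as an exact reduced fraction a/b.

F_att = 1·(g−p) = 1·(21,1) = (21.0000,1.0000)
o1: d²=16 ≤ ρ²=30; F_rep = 11·(0,4)/16² = (0.0000,0.1719)
o2: d²=73 > ρ²=30 → inactive
F = F_att + ΣF_rep = (21.0000,1.1719)
Δp = p'−p = (4.2000,0.2344); α = Δx/Fx = (21/5) / (21) = 1/5
check: Δy/Fy = (15/64) / (75/64) = 1/5 ✓

α = 1/5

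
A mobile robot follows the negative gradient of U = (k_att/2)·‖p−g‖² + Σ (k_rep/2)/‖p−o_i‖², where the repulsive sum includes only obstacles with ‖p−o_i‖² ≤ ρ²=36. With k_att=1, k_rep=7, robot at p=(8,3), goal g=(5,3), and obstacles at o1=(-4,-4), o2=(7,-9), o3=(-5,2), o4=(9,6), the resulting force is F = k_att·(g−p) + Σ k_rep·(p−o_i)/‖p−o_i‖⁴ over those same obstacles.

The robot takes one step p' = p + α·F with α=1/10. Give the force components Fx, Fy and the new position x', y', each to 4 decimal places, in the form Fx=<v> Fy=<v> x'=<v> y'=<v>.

Fx=-3.0700 Fy=-0.2100 x'=7.6930 y'=2.9790

F_att = 1·(g−p) = 1·(-3,0) = (-3.0000,0.0000)
o1: d²=193 > ρ²=36 → inactive
o2: d²=145 > ρ²=36 → inactive
o3: d²=170 > ρ²=36 → inactive
o4: d²=10 ≤ ρ²=36; F_rep = 7·(-1,-3)/10² = (-0.0700,-0.2100)
F = F_att + ΣF_rep = (-3.0700,-0.2100)
p' = p + 1/10·F = (7.6930,2.9790)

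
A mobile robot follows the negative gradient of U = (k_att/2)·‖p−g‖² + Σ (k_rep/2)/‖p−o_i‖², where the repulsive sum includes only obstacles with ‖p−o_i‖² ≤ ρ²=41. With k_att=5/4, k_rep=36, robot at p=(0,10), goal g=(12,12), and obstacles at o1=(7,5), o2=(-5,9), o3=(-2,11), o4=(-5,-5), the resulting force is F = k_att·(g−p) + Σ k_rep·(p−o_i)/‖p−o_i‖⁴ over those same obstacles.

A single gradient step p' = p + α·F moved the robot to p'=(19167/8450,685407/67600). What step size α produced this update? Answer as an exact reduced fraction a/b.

F_att = 5/4·(g−p) = 5/4·(12,2) = (15.0000,2.5000)
o1: d²=74 > ρ²=41 → inactive
o2: d²=26 ≤ ρ²=41; F_rep = 36·(5,1)/26² = (0.2663,0.0533)
o3: d²=5 ≤ ρ²=41; F_rep = 36·(2,-1)/5² = (2.8800,-1.4400)
o4: d²=250 > ρ²=41 → inactive
F = F_att + ΣF_rep = (18.1463,1.1133)
Δp = p'−p = (2.2683,0.1392); α = Δx/Fx = (19167/8450) / (76668/4225) = 1/8
check: Δy/Fy = (9407/67600) / (9407/8450) = 1/8 ✓

α = 1/8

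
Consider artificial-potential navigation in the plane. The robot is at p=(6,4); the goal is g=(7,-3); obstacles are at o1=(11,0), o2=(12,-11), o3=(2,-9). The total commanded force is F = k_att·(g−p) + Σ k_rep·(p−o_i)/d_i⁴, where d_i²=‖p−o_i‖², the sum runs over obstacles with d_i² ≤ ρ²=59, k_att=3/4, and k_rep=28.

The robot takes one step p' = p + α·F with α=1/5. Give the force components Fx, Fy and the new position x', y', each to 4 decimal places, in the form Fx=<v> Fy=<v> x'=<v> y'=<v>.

Fx=0.6667 Fy=-5.1834 x'=6.1333 y'=2.9633

F_att = 3/4·(g−p) = 3/4·(1,-7) = (0.7500,-5.2500)
o1: d²=41 ≤ ρ²=59; F_rep = 28·(-5,4)/41² = (-0.0833,0.0666)
o2: d²=261 > ρ²=59 → inactive
o3: d²=185 > ρ²=59 → inactive
F = F_att + ΣF_rep = (0.6667,-5.1834)
p' = p + 1/5·F = (6.1333,2.9633)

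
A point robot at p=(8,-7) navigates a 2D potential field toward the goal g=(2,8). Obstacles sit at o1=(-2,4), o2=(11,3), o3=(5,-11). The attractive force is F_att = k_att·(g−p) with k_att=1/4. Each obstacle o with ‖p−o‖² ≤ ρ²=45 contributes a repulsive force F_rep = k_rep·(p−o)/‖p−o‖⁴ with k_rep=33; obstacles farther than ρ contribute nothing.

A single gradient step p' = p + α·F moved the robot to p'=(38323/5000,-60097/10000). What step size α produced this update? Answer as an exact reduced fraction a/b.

F_att = 1/4·(g−p) = 1/4·(-6,15) = (-1.5000,3.7500)
o1: d²=221 > ρ²=45 → inactive
o2: d²=109 > ρ²=45 → inactive
o3: d²=25 ≤ ρ²=45; F_rep = 33·(3,4)/25² = (0.1584,0.2112)
F = F_att + ΣF_rep = (-1.3416,3.9612)
Δp = p'−p = (-0.3354,0.9903); α = Δx/Fx = (-1677/5000) / (-1677/1250) = 1/4
check: Δy/Fy = (9903/10000) / (9903/2500) = 1/4 ✓

α = 1/4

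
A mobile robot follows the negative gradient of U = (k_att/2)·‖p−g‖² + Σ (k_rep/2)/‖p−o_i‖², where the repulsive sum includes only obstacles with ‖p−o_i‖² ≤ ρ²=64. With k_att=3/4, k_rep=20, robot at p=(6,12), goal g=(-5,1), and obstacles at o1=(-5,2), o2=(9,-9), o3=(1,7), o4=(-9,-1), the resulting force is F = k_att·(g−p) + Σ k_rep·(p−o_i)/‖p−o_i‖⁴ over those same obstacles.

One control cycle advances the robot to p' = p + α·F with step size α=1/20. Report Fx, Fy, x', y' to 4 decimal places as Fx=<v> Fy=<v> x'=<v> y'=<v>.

F_att = 3/4·(g−p) = 3/4·(-11,-11) = (-8.2500,-8.2500)
o1: d²=221 > ρ²=64 → inactive
o2: d²=450 > ρ²=64 → inactive
o3: d²=50 ≤ ρ²=64; F_rep = 20·(5,5)/50² = (0.0400,0.0400)
o4: d²=394 > ρ²=64 → inactive
F = F_att + ΣF_rep = (-8.2100,-8.2100)
p' = p + 1/20·F = (5.5895,11.5895)

Fx=-8.2100 Fy=-8.2100 x'=5.5895 y'=11.5895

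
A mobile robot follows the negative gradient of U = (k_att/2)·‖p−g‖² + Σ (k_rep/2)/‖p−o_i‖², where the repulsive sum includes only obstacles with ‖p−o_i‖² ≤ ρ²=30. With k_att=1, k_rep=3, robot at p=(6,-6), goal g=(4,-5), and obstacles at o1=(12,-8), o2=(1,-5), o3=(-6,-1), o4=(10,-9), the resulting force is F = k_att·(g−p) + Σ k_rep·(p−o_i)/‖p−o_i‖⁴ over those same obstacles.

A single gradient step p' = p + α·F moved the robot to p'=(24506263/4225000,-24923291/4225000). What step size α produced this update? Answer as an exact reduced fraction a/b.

α = 1/10

F_att = 1·(g−p) = 1·(-2,1) = (-2.0000,1.0000)
o1: d²=40 > ρ²=30 → inactive
o2: d²=26 ≤ ρ²=30; F_rep = 3·(5,-1)/26² = (0.0222,-0.0044)
o3: d²=169 > ρ²=30 → inactive
o4: d²=25 ≤ ρ²=30; F_rep = 3·(-4,3)/25² = (-0.0192,0.0144)
F = F_att + ΣF_rep = (-1.9970,1.0100)
Δp = p'−p = (-0.1997,0.1010); α = Δx/Fx = (-843737/4225000) / (-843737/422500) = 1/10
check: Δy/Fy = (426709/4225000) / (426709/422500) = 1/10 ✓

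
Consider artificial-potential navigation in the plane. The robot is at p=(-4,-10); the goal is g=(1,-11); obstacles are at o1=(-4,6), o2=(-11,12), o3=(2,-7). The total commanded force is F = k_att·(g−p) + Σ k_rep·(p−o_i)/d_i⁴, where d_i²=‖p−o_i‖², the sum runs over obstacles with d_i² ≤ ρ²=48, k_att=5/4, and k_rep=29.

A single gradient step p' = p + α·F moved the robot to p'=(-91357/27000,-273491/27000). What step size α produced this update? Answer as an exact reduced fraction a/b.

α = 1/10

F_att = 5/4·(g−p) = 5/4·(5,-1) = (6.2500,-1.2500)
o1: d²=256 > ρ²=48 → inactive
o2: d²=533 > ρ²=48 → inactive
o3: d²=45 ≤ ρ²=48; F_rep = 29·(-6,-3)/45² = (-0.0859,-0.0430)
F = F_att + ΣF_rep = (6.1641,-1.2930)
Δp = p'−p = (0.6164,-0.1293); α = Δx/Fx = (16643/27000) / (16643/2700) = 1/10
check: Δy/Fy = (-3491/27000) / (-3491/2700) = 1/10 ✓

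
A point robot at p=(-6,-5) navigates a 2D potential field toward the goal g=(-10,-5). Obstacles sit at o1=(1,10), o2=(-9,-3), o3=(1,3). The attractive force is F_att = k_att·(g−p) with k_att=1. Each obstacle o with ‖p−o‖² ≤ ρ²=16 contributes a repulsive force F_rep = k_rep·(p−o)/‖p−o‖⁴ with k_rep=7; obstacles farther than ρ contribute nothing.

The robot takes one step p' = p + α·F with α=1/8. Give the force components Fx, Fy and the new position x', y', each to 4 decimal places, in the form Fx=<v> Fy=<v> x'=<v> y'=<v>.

Fx=-3.8757 Fy=-0.0828 x'=-6.4845 y'=-5.0104

F_att = 1·(g−p) = 1·(-4,0) = (-4.0000,0.0000)
o1: d²=274 > ρ²=16 → inactive
o2: d²=13 ≤ ρ²=16; F_rep = 7·(3,-2)/13² = (0.1243,-0.0828)
o3: d²=113 > ρ²=16 → inactive
F = F_att + ΣF_rep = (-3.8757,-0.0828)
p' = p + 1/8·F = (-6.4845,-5.0104)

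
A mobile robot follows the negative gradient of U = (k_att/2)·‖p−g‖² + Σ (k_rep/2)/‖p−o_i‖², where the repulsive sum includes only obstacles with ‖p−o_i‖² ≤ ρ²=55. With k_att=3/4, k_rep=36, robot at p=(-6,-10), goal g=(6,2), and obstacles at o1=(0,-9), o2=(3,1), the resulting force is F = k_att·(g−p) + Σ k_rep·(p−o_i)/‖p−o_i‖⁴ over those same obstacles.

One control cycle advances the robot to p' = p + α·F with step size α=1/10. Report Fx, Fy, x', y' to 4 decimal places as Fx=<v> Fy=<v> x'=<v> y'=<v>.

F_att = 3/4·(g−p) = 3/4·(12,12) = (9.0000,9.0000)
o1: d²=37 ≤ ρ²=55; F_rep = 36·(-6,-1)/37² = (-0.1578,-0.0263)
o2: d²=202 > ρ²=55 → inactive
F = F_att + ΣF_rep = (8.8422,8.9737)
p' = p + 1/10·F = (-5.1158,-9.1026)

Fx=8.8422 Fy=8.9737 x'=-5.1158 y'=-9.1026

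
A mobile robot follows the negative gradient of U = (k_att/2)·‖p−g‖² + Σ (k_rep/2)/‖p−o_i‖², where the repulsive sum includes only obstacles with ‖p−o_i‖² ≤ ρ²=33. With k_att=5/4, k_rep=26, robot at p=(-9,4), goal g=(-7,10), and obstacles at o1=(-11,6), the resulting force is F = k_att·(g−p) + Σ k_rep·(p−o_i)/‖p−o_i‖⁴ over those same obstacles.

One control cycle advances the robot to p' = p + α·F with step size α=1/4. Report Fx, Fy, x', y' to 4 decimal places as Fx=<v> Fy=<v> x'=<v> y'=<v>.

F_att = 5/4·(g−p) = 5/4·(2,6) = (2.5000,7.5000)
o1: d²=8 ≤ ρ²=33; F_rep = 26·(2,-2)/8² = (0.8125,-0.8125)
F = F_att + ΣF_rep = (3.3125,6.6875)
p' = p + 1/4·F = (-8.1719,5.6719)

Fx=3.3125 Fy=6.6875 x'=-8.1719 y'=5.6719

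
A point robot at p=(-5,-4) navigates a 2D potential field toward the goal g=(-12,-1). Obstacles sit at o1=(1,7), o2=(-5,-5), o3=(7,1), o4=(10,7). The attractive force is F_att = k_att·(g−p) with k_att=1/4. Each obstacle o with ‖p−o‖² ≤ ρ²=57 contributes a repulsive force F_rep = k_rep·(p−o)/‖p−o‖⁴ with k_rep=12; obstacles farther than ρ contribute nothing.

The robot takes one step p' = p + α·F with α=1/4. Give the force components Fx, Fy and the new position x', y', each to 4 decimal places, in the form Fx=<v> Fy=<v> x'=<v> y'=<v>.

Fx=-1.7500 Fy=12.7500 x'=-5.4375 y'=-0.8125

F_att = 1/4·(g−p) = 1/4·(-7,3) = (-1.7500,0.7500)
o1: d²=157 > ρ²=57 → inactive
o2: d²=1 ≤ ρ²=57; F_rep = 12·(0,1)/1² = (0.0000,12.0000)
o3: d²=169 > ρ²=57 → inactive
o4: d²=346 > ρ²=57 → inactive
F = F_att + ΣF_rep = (-1.7500,12.7500)
p' = p + 1/4·F = (-5.4375,-0.8125)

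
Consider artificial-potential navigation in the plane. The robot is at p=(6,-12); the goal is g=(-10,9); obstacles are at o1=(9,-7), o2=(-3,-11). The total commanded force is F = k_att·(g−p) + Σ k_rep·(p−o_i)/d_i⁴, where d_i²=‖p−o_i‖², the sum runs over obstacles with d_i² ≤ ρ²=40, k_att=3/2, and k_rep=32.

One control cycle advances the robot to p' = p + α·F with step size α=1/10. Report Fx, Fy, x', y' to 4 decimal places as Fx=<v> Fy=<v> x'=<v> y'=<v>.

Fx=-24.0830 Fy=31.3616 x'=3.5917 y'=-8.8638

F_att = 3/2·(g−p) = 3/2·(-16,21) = (-24.0000,31.5000)
o1: d²=34 ≤ ρ²=40; F_rep = 32·(-3,-5)/34² = (-0.0830,-0.1384)
o2: d²=82 > ρ²=40 → inactive
F = F_att + ΣF_rep = (-24.0830,31.3616)
p' = p + 1/10·F = (3.5917,-8.8638)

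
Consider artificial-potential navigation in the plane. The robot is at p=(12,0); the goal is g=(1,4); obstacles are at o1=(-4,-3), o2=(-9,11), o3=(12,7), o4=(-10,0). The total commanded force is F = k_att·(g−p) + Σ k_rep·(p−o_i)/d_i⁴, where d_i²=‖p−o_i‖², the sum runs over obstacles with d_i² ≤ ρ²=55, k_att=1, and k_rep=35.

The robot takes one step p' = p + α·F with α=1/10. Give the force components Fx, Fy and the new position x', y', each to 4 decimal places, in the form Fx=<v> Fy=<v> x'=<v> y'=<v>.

Fx=-11.0000 Fy=3.8980 x'=10.9000 y'=0.3898

F_att = 1·(g−p) = 1·(-11,4) = (-11.0000,4.0000)
o1: d²=265 > ρ²=55 → inactive
o2: d²=562 > ρ²=55 → inactive
o3: d²=49 ≤ ρ²=55; F_rep = 35·(0,-7)/49² = (0.0000,-0.1020)
o4: d²=484 > ρ²=55 → inactive
F = F_att + ΣF_rep = (-11.0000,3.8980)
p' = p + 1/10·F = (10.9000,0.3898)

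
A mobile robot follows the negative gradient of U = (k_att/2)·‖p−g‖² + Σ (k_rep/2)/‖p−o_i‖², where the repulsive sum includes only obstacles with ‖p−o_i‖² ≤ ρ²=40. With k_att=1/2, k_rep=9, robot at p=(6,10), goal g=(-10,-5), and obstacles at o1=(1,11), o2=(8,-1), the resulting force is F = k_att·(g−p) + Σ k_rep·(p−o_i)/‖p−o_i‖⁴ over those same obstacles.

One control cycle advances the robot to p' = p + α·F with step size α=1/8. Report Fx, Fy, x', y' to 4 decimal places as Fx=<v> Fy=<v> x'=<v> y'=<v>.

Fx=-7.9334 Fy=-7.5133 x'=5.0083 y'=9.0608

F_att = 1/2·(g−p) = 1/2·(-16,-15) = (-8.0000,-7.5000)
o1: d²=26 ≤ ρ²=40; F_rep = 9·(5,-1)/26² = (0.0666,-0.0133)
o2: d²=125 > ρ²=40 → inactive
F = F_att + ΣF_rep = (-7.9334,-7.5133)
p' = p + 1/8·F = (5.0083,9.0608)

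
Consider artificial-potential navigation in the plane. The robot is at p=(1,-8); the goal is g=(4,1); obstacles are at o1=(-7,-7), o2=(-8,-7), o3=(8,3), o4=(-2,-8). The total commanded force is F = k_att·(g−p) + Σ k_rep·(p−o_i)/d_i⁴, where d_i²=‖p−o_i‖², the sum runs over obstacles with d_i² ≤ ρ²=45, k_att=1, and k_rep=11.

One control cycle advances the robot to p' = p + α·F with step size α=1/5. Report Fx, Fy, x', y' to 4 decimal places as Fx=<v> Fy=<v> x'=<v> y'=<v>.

F_att = 1·(g−p) = 1·(3,9) = (3.0000,9.0000)
o1: d²=65 > ρ²=45 → inactive
o2: d²=82 > ρ²=45 → inactive
o3: d²=170 > ρ²=45 → inactive
o4: d²=9 ≤ ρ²=45; F_rep = 11·(3,0)/9² = (0.4074,0.0000)
F = F_att + ΣF_rep = (3.4074,9.0000)
p' = p + 1/5·F = (1.6815,-6.2000)

Fx=3.4074 Fy=9.0000 x'=1.6815 y'=-6.2000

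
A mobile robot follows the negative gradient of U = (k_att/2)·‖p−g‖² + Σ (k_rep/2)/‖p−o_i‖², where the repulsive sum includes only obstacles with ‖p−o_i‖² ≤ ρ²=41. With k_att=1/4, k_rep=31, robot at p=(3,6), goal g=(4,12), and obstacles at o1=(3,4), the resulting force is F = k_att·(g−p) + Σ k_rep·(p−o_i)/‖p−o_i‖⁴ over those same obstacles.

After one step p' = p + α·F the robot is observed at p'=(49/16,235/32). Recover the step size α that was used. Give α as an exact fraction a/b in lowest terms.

F_att = 1/4·(g−p) = 1/4·(1,6) = (0.2500,1.5000)
o1: d²=4 ≤ ρ²=41; F_rep = 31·(0,2)/4² = (0.0000,3.8750)
F = F_att + ΣF_rep = (0.2500,5.3750)
Δp = p'−p = (0.0625,1.3438); α = Δx/Fx = (1/16) / (1/4) = 1/4
check: Δy/Fy = (43/32) / (43/8) = 1/4 ✓

α = 1/4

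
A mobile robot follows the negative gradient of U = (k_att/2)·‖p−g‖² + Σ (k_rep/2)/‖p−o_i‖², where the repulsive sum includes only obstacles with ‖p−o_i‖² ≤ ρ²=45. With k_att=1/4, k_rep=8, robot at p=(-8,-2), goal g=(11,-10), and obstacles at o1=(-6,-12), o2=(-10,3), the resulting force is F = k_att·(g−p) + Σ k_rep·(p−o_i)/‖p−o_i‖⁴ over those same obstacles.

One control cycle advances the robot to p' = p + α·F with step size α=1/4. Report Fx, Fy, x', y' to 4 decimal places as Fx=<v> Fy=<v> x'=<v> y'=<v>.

F_att = 1/4·(g−p) = 1/4·(19,-8) = (4.7500,-2.0000)
o1: d²=104 > ρ²=45 → inactive
o2: d²=29 ≤ ρ²=45; F_rep = 8·(2,-5)/29² = (0.0190,-0.0476)
F = F_att + ΣF_rep = (4.7690,-2.0476)
p' = p + 1/4·F = (-6.8077,-2.5119)

Fx=4.7690 Fy=-2.0476 x'=-6.8077 y'=-2.5119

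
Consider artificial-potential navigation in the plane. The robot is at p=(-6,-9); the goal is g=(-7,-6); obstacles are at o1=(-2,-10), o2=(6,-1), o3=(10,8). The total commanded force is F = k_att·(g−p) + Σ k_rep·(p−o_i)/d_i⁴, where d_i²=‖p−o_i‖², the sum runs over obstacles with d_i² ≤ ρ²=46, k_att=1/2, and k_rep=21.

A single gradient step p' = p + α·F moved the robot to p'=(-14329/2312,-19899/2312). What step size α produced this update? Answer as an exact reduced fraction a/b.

F_att = 1/2·(g−p) = 1/2·(-1,3) = (-0.5000,1.5000)
o1: d²=17 ≤ ρ²=46; F_rep = 21·(-4,1)/17² = (-0.2907,0.0727)
o2: d²=208 > ρ²=46 → inactive
o3: d²=545 > ρ²=46 → inactive
F = F_att + ΣF_rep = (-0.7907,1.5727)
Δp = p'−p = (-0.1977,0.3932); α = Δx/Fx = (-457/2312) / (-457/578) = 1/4
check: Δy/Fy = (909/2312) / (909/578) = 1/4 ✓

α = 1/4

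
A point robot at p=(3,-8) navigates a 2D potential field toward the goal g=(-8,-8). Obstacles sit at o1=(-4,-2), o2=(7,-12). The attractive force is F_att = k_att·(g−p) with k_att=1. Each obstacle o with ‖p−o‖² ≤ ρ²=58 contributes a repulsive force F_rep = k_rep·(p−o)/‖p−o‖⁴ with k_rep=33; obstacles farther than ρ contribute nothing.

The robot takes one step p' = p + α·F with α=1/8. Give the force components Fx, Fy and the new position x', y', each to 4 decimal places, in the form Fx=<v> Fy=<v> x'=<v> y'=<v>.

F_att = 1·(g−p) = 1·(-11,0) = (-11.0000,0.0000)
o1: d²=85 > ρ²=58 → inactive
o2: d²=32 ≤ ρ²=58; F_rep = 33·(-4,4)/32² = (-0.1289,0.1289)
F = F_att + ΣF_rep = (-11.1289,0.1289)
p' = p + 1/8·F = (1.6089,-7.9839)

Fx=-11.1289 Fy=0.1289 x'=1.6089 y'=-7.9839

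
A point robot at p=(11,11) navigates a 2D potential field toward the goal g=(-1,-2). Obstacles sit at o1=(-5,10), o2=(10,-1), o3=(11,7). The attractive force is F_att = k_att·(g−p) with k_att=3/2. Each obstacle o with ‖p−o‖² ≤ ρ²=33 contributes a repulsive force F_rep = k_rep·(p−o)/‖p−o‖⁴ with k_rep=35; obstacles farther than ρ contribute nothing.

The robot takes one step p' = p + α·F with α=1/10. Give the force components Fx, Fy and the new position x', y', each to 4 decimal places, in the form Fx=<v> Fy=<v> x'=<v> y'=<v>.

F_att = 3/2·(g−p) = 3/2·(-12,-13) = (-18.0000,-19.5000)
o1: d²=257 > ρ²=33 → inactive
o2: d²=145 > ρ²=33 → inactive
o3: d²=16 ≤ ρ²=33; F_rep = 35·(0,4)/16² = (0.0000,0.5469)
F = F_att + ΣF_rep = (-18.0000,-18.9531)
p' = p + 1/10·F = (9.2000,9.1047)

Fx=-18.0000 Fy=-18.9531 x'=9.2000 y'=9.1047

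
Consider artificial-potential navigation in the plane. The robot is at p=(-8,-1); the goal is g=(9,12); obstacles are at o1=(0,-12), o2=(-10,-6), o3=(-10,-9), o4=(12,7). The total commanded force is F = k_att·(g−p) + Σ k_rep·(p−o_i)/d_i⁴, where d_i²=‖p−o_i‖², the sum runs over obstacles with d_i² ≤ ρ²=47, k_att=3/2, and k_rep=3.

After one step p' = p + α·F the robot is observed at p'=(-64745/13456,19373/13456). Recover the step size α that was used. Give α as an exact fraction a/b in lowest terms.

F_att = 3/2·(g−p) = 3/2·(17,13) = (25.5000,19.5000)
o1: d²=185 > ρ²=47 → inactive
o2: d²=29 ≤ ρ²=47; F_rep = 3·(2,5)/29² = (0.0071,0.0178)
o3: d²=68 > ρ²=47 → inactive
o4: d²=464 > ρ²=47 → inactive
F = F_att + ΣF_rep = (25.5071,19.5178)
Δp = p'−p = (3.1884,2.4397); α = Δx/Fx = (42903/13456) / (42903/1682) = 1/8
check: Δy/Fy = (32829/13456) / (32829/1682) = 1/8 ✓

α = 1/8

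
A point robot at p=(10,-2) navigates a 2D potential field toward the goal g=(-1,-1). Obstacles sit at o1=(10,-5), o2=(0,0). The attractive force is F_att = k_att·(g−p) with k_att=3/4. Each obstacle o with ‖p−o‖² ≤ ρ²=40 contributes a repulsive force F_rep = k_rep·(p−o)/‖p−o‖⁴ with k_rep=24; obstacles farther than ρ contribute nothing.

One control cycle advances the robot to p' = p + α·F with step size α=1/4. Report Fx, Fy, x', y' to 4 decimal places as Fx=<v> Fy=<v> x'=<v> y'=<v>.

Fx=-8.2500 Fy=1.6389 x'=7.9375 y'=-1.5903

F_att = 3/4·(g−p) = 3/4·(-11,1) = (-8.2500,0.7500)
o1: d²=9 ≤ ρ²=40; F_rep = 24·(0,3)/9² = (0.0000,0.8889)
o2: d²=104 > ρ²=40 → inactive
F = F_att + ΣF_rep = (-8.2500,1.6389)
p' = p + 1/4·F = (7.9375,-1.5903)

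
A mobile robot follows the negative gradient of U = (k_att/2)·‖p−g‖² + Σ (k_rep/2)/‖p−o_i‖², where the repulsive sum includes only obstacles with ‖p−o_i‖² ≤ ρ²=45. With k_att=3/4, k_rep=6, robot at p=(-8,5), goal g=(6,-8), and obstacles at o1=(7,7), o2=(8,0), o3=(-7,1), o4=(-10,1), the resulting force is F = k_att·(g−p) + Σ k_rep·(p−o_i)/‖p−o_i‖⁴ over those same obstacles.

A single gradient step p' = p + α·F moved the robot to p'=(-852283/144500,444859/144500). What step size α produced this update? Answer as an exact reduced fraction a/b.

α = 1/5

F_att = 3/4·(g−p) = 3/4·(14,-13) = (10.5000,-9.7500)
o1: d²=229 > ρ²=45 → inactive
o2: d²=281 > ρ²=45 → inactive
o3: d²=17 ≤ ρ²=45; F_rep = 6·(-1,4)/17² = (-0.0208,0.0830)
o4: d²=20 ≤ ρ²=45; F_rep = 6·(2,4)/20² = (0.0300,0.0600)
F = F_att + ΣF_rep = (10.5092,-9.6070)
Δp = p'−p = (2.1018,-1.9214); α = Δx/Fx = (303717/144500) / (303717/28900) = 1/5
check: Δy/Fy = (-277641/144500) / (-277641/28900) = 1/5 ✓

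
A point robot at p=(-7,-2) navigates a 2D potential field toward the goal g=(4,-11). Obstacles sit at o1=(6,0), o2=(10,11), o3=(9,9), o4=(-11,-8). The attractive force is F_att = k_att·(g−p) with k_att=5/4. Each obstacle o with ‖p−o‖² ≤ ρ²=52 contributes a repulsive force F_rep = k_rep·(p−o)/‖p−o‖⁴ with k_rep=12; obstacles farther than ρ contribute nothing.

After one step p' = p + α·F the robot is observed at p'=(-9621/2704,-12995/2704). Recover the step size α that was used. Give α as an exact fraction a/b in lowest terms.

α = 1/4

F_att = 5/4·(g−p) = 5/4·(11,-9) = (13.7500,-11.2500)
o1: d²=173 > ρ²=52 → inactive
o2: d²=458 > ρ²=52 → inactive
o3: d²=377 > ρ²=52 → inactive
o4: d²=52 ≤ ρ²=52; F_rep = 12·(4,6)/52² = (0.0178,0.0266)
F = F_att + ΣF_rep = (13.7678,-11.2234)
Δp = p'−p = (3.4419,-2.8058); α = Δx/Fx = (9307/2704) / (9307/676) = 1/4
check: Δy/Fy = (-7587/2704) / (-7587/676) = 1/4 ✓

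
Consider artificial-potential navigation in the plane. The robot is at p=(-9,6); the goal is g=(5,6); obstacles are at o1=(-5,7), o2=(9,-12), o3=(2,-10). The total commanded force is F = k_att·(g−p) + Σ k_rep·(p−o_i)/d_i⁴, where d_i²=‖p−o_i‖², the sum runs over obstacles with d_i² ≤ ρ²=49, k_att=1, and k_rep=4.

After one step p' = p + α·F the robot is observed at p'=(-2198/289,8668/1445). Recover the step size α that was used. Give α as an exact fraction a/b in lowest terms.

α = 1/10

F_att = 1·(g−p) = 1·(14,0) = (14.0000,0.0000)
o1: d²=17 ≤ ρ²=49; F_rep = 4·(-4,-1)/17² = (-0.0554,-0.0138)
o2: d²=648 > ρ²=49 → inactive
o3: d²=377 > ρ²=49 → inactive
F = F_att + ΣF_rep = (13.9446,-0.0138)
Δp = p'−p = (1.3945,-0.0014); α = Δx/Fx = (403/289) / (4030/289) = 1/10
check: Δy/Fy = (-2/1445) / (-4/289) = 1/10 ✓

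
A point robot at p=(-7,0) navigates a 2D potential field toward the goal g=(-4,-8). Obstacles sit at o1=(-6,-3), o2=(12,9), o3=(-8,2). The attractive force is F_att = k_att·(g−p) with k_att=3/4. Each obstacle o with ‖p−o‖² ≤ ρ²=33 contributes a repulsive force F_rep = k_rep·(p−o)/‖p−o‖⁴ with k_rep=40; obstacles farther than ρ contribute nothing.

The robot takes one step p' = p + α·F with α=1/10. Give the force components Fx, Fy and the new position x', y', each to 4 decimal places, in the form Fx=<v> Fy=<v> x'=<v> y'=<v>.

Fx=3.4500 Fy=-8.0000 x'=-6.6550 y'=-0.8000

F_att = 3/4·(g−p) = 3/4·(3,-8) = (2.2500,-6.0000)
o1: d²=10 ≤ ρ²=33; F_rep = 40·(-1,3)/10² = (-0.4000,1.2000)
o2: d²=442 > ρ²=33 → inactive
o3: d²=5 ≤ ρ²=33; F_rep = 40·(1,-2)/5² = (1.6000,-3.2000)
F = F_att + ΣF_rep = (3.4500,-8.0000)
p' = p + 1/10·F = (-6.6550,-0.8000)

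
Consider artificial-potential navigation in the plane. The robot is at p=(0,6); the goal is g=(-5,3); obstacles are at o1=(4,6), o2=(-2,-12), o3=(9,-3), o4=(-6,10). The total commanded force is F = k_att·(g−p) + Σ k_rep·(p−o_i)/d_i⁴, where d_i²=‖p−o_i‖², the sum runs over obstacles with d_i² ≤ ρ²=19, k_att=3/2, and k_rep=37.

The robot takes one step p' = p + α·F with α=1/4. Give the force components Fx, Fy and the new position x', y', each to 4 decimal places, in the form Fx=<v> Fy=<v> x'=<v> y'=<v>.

Fx=-8.0781 Fy=-4.5000 x'=-2.0195 y'=4.8750

F_att = 3/2·(g−p) = 3/2·(-5,-3) = (-7.5000,-4.5000)
o1: d²=16 ≤ ρ²=19; F_rep = 37·(-4,0)/16² = (-0.5781,0.0000)
o2: d²=328 > ρ²=19 → inactive
o3: d²=162 > ρ²=19 → inactive
o4: d²=52 > ρ²=19 → inactive
F = F_att + ΣF_rep = (-8.0781,-4.5000)
p' = p + 1/4·F = (-2.0195,4.8750)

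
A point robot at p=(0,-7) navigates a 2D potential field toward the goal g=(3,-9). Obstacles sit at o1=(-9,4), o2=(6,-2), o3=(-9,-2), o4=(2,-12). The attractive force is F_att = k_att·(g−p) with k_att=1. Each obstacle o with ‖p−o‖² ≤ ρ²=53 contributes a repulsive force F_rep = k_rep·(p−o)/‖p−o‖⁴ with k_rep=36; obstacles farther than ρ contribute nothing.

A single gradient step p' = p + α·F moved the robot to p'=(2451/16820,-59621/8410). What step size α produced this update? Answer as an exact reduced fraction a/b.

α = 1/20

F_att = 1·(g−p) = 1·(3,-2) = (3.0000,-2.0000)
o1: d²=202 > ρ²=53 → inactive
o2: d²=61 > ρ²=53 → inactive
o3: d²=106 > ρ²=53 → inactive
o4: d²=29 ≤ ρ²=53; F_rep = 36·(-2,5)/29² = (-0.0856,0.2140)
F = F_att + ΣF_rep = (2.9144,-1.7860)
Δp = p'−p = (0.1457,-0.0893); α = Δx/Fx = (2451/16820) / (2451/841) = 1/20
check: Δy/Fy = (-751/8410) / (-1502/841) = 1/20 ✓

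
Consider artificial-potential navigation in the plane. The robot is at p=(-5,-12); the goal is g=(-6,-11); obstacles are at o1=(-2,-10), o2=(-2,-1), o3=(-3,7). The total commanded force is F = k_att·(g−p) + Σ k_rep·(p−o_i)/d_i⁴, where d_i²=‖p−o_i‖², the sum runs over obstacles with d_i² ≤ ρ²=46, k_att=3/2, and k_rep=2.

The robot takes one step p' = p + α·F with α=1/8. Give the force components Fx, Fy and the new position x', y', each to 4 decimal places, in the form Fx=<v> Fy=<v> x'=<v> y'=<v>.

Fx=-1.5355 Fy=1.4763 x'=-5.1919 y'=-11.8155

F_att = 3/2·(g−p) = 3/2·(-1,1) = (-1.5000,1.5000)
o1: d²=13 ≤ ρ²=46; F_rep = 2·(-3,-2)/13² = (-0.0355,-0.0237)
o2: d²=130 > ρ²=46 → inactive
o3: d²=365 > ρ²=46 → inactive
F = F_att + ΣF_rep = (-1.5355,1.4763)
p' = p + 1/8·F = (-5.1919,-11.8155)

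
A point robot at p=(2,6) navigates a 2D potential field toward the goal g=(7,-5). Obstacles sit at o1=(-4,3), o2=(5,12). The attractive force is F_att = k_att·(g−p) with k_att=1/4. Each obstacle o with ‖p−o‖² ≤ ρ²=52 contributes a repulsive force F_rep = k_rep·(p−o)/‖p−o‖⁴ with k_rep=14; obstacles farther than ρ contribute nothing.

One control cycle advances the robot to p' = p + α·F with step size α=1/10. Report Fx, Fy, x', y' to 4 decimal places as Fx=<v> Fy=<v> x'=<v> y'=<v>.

F_att = 1/4·(g−p) = 1/4·(5,-11) = (1.2500,-2.7500)
o1: d²=45 ≤ ρ²=52; F_rep = 14·(6,3)/45² = (0.0415,0.0207)
o2: d²=45 ≤ ρ²=52; F_rep = 14·(-3,-6)/45² = (-0.0207,-0.0415)
F = F_att + ΣF_rep = (1.2707,-2.7707)
p' = p + 1/10·F = (2.1271,5.7229)

Fx=1.2707 Fy=-2.7707 x'=2.1271 y'=5.7229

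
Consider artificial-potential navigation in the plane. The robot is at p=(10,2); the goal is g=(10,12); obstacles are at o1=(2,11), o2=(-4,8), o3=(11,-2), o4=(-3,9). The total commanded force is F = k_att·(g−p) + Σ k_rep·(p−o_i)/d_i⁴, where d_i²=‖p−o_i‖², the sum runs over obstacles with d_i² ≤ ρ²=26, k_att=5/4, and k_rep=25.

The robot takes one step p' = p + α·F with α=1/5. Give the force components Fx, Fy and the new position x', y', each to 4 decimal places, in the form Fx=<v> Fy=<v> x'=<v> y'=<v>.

Fx=-0.0865 Fy=12.8460 x'=9.9827 y'=4.5692

F_att = 5/4·(g−p) = 5/4·(0,10) = (0.0000,12.5000)
o1: d²=145 > ρ²=26 → inactive
o2: d²=232 > ρ²=26 → inactive
o3: d²=17 ≤ ρ²=26; F_rep = 25·(-1,4)/17² = (-0.0865,0.3460)
o4: d²=218 > ρ²=26 → inactive
F = F_att + ΣF_rep = (-0.0865,12.8460)
p' = p + 1/5·F = (9.9827,4.5692)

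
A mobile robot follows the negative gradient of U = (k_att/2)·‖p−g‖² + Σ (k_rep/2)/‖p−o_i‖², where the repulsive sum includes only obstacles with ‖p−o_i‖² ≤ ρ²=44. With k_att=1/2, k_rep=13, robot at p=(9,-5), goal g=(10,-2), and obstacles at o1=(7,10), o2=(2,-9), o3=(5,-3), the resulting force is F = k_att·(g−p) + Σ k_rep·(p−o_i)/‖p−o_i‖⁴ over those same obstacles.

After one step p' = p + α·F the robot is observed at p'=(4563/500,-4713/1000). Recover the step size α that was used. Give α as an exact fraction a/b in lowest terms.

α = 1/5

F_att = 1/2·(g−p) = 1/2·(1,3) = (0.5000,1.5000)
o1: d²=229 > ρ²=44 → inactive
o2: d²=65 > ρ²=44 → inactive
o3: d²=20 ≤ ρ²=44; F_rep = 13·(4,-2)/20² = (0.1300,-0.0650)
F = F_att + ΣF_rep = (0.6300,1.4350)
Δp = p'−p = (0.1260,0.2870); α = Δx/Fx = (63/500) / (63/100) = 1/5
check: Δy/Fy = (287/1000) / (287/200) = 1/5 ✓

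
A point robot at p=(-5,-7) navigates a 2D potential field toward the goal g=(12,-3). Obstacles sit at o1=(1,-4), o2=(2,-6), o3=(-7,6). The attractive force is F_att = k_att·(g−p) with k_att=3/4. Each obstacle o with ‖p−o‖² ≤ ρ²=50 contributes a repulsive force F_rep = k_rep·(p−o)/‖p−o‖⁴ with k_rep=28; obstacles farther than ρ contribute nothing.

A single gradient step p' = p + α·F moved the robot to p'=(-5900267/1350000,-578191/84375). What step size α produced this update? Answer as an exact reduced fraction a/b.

F_att = 3/4·(g−p) = 3/4·(17,4) = (12.7500,3.0000)
o1: d²=45 ≤ ρ²=50; F_rep = 28·(-6,-3)/45² = (-0.0830,-0.0415)
o2: d²=50 ≤ ρ²=50; F_rep = 28·(-7,-1)/50² = (-0.0784,-0.0112)
o3: d²=173 > ρ²=50 → inactive
F = F_att + ΣF_rep = (12.5886,2.9473)
Δp = p'−p = (0.6294,0.1474); α = Δx/Fx = (849733/1350000) / (849733/67500) = 1/20
check: Δy/Fy = (12434/84375) / (49736/16875) = 1/20 ✓

α = 1/20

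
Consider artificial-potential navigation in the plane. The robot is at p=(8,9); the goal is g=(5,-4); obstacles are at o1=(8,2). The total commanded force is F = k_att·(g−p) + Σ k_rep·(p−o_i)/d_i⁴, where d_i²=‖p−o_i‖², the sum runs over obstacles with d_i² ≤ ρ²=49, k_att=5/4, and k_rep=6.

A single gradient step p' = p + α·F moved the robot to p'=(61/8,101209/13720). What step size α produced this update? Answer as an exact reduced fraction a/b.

F_att = 5/4·(g−p) = 5/4·(-3,-13) = (-3.7500,-16.2500)
o1: d²=49 ≤ ρ²=49; F_rep = 6·(0,7)/49² = (0.0000,0.0175)
F = F_att + ΣF_rep = (-3.7500,-16.2325)
Δp = p'−p = (-0.3750,-1.6233); α = Δx/Fx = (-3/8) / (-15/4) = 1/10
check: Δy/Fy = (-22271/13720) / (-22271/1372) = 1/10 ✓

α = 1/10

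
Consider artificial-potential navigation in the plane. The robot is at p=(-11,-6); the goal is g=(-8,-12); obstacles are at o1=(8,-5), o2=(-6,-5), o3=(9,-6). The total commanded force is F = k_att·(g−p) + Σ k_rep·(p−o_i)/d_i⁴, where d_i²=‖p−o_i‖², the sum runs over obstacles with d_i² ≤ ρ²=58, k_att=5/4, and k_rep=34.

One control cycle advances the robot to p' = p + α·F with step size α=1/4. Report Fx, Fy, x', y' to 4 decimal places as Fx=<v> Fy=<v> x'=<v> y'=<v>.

Fx=3.4985 Fy=-7.5503 x'=-10.1254 y'=-7.8876

F_att = 5/4·(g−p) = 5/4·(3,-6) = (3.7500,-7.5000)
o1: d²=362 > ρ²=58 → inactive
o2: d²=26 ≤ ρ²=58; F_rep = 34·(-5,-1)/26² = (-0.2515,-0.0503)
o3: d²=400 > ρ²=58 → inactive
F = F_att + ΣF_rep = (3.4985,-7.5503)
p' = p + 1/4·F = (-10.1254,-7.8876)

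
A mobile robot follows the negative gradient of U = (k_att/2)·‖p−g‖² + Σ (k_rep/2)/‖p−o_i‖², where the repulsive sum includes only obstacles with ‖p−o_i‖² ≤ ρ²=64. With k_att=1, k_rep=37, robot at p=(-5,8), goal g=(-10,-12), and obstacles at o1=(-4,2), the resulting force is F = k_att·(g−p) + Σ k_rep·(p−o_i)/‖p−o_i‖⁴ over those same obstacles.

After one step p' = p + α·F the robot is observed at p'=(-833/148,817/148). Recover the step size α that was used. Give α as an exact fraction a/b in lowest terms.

F_att = 1·(g−p) = 1·(-5,-20) = (-5.0000,-20.0000)
o1: d²=37 ≤ ρ²=64; F_rep = 37·(-1,6)/37² = (-0.0270,0.1622)
F = F_att + ΣF_rep = (-5.0270,-19.8378)
Δp = p'−p = (-0.6284,-2.4797); α = Δx/Fx = (-93/148) / (-186/37) = 1/8
check: Δy/Fy = (-367/148) / (-734/37) = 1/8 ✓

α = 1/8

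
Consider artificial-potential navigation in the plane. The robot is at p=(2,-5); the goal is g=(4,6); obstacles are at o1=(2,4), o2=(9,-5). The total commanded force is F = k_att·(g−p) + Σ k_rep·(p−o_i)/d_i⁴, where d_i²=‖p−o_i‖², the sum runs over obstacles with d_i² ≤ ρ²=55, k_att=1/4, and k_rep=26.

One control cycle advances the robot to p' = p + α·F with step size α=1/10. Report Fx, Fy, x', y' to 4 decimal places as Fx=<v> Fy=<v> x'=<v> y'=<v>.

Fx=0.4242 Fy=2.7500 x'=2.0424 y'=-4.7250

F_att = 1/4·(g−p) = 1/4·(2,11) = (0.5000,2.7500)
o1: d²=81 > ρ²=55 → inactive
o2: d²=49 ≤ ρ²=55; F_rep = 26·(-7,0)/49² = (-0.0758,0.0000)
F = F_att + ΣF_rep = (0.4242,2.7500)
p' = p + 1/10·F = (2.0424,-4.7250)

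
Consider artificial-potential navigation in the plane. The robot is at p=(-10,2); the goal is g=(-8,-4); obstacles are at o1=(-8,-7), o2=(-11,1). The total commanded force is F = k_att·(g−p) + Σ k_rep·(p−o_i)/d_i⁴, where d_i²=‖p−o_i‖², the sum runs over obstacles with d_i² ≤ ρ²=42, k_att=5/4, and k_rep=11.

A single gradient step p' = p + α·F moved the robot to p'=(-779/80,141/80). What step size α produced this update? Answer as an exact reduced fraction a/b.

α = 1/20

F_att = 5/4·(g−p) = 5/4·(2,-6) = (2.5000,-7.5000)
o1: d²=85 > ρ²=42 → inactive
o2: d²=2 ≤ ρ²=42; F_rep = 11·(1,1)/2² = (2.7500,2.7500)
F = F_att + ΣF_rep = (5.2500,-4.7500)
Δp = p'−p = (0.2625,-0.2375); α = Δx/Fx = (21/80) / (21/4) = 1/20
check: Δy/Fy = (-19/80) / (-19/4) = 1/20 ✓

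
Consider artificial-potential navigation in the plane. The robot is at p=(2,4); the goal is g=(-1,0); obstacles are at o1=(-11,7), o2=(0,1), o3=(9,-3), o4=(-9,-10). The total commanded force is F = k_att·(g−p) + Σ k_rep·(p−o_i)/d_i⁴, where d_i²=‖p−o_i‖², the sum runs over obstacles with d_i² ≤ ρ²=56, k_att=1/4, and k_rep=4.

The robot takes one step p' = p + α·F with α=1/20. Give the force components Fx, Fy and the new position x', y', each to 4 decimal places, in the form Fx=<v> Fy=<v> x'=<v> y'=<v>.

Fx=-0.7027 Fy=-0.9290 x'=1.9649 y'=3.9536

F_att = 1/4·(g−p) = 1/4·(-3,-4) = (-0.7500,-1.0000)
o1: d²=178 > ρ²=56 → inactive
o2: d²=13 ≤ ρ²=56; F_rep = 4·(2,3)/13² = (0.0473,0.0710)
o3: d²=98 > ρ²=56 → inactive
o4: d²=317 > ρ²=56 → inactive
F = F_att + ΣF_rep = (-0.7027,-0.9290)
p' = p + 1/20·F = (1.9649,3.9536)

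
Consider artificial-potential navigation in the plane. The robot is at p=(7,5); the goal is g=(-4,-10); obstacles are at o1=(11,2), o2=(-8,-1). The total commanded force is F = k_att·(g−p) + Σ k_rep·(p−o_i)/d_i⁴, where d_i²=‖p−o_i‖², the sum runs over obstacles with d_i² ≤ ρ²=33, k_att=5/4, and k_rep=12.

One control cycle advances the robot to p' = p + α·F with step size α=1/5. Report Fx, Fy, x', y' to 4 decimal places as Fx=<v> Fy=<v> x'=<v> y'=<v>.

Fx=-13.8268 Fy=-18.6924 x'=4.2346 y'=1.2615

F_att = 5/4·(g−p) = 5/4·(-11,-15) = (-13.7500,-18.7500)
o1: d²=25 ≤ ρ²=33; F_rep = 12·(-4,3)/25² = (-0.0768,0.0576)
o2: d²=261 > ρ²=33 → inactive
F = F_att + ΣF_rep = (-13.8268,-18.6924)
p' = p + 1/5·F = (4.2346,1.2615)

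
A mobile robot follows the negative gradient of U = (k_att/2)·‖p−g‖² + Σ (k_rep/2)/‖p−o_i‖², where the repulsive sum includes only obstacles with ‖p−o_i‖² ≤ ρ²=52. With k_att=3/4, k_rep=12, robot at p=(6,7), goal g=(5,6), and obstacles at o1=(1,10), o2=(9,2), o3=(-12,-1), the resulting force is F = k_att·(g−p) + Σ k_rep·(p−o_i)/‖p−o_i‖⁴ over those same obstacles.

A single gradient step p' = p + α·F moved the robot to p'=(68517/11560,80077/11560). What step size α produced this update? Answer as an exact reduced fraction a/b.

F_att = 3/4·(g−p) = 3/4·(-1,-1) = (-0.7500,-0.7500)
o1: d²=34 ≤ ρ²=52; F_rep = 12·(5,-3)/34² = (0.0519,-0.0311)
o2: d²=34 ≤ ρ²=52; F_rep = 12·(-3,5)/34² = (-0.0311,0.0519)
o3: d²=388 > ρ²=52 → inactive
F = F_att + ΣF_rep = (-0.7292,-0.7292)
Δp = p'−p = (-0.0729,-0.0729); α = Δx/Fx = (-843/11560) / (-843/1156) = 1/10
check: Δy/Fy = (-843/11560) / (-843/1156) = 1/10 ✓

α = 1/10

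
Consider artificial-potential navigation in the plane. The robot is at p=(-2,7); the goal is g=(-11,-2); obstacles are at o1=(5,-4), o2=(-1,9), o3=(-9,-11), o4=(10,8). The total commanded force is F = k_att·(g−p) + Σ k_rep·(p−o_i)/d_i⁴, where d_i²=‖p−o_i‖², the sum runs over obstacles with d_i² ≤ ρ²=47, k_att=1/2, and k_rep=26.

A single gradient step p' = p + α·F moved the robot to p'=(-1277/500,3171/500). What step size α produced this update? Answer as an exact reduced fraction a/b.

α = 1/10

F_att = 1/2·(g−p) = 1/2·(-9,-9) = (-4.5000,-4.5000)
o1: d²=170 > ρ²=47 → inactive
o2: d²=5 ≤ ρ²=47; F_rep = 26·(-1,-2)/5² = (-1.0400,-2.0800)
o3: d²=373 > ρ²=47 → inactive
o4: d²=145 > ρ²=47 → inactive
F = F_att + ΣF_rep = (-5.5400,-6.5800)
Δp = p'−p = (-0.5540,-0.6580); α = Δx/Fx = (-277/500) / (-277/50) = 1/10
check: Δy/Fy = (-329/500) / (-329/50) = 1/10 ✓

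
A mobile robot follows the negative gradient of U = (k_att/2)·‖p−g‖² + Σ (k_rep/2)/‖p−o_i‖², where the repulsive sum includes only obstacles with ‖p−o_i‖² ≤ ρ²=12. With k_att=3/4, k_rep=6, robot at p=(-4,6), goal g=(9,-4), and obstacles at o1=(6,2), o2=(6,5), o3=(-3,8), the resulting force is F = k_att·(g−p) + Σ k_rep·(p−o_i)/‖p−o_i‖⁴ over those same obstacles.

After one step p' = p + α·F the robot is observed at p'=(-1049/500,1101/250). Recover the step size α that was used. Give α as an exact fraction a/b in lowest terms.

α = 1/5

F_att = 3/4·(g−p) = 3/4·(13,-10) = (9.7500,-7.5000)
o1: d²=116 > ρ²=12 → inactive
o2: d²=101 > ρ²=12 → inactive
o3: d²=5 ≤ ρ²=12; F_rep = 6·(-1,-2)/5² = (-0.2400,-0.4800)
F = F_att + ΣF_rep = (9.5100,-7.9800)
Δp = p'−p = (1.9020,-1.5960); α = Δx/Fx = (951/500) / (951/100) = 1/5
check: Δy/Fy = (-399/250) / (-399/50) = 1/5 ✓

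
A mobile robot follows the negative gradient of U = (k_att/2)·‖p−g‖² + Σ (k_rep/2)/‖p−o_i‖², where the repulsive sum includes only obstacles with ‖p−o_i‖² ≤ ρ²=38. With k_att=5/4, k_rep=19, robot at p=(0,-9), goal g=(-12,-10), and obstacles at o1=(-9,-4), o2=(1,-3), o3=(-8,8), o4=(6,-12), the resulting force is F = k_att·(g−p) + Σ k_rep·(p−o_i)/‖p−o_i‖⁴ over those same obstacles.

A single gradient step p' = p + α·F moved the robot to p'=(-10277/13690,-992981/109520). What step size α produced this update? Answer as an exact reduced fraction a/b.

F_att = 5/4·(g−p) = 5/4·(-12,-1) = (-15.0000,-1.2500)
o1: d²=106 > ρ²=38 → inactive
o2: d²=37 ≤ ρ²=38; F_rep = 19·(-1,-6)/37² = (-0.0139,-0.0833)
o3: d²=353 > ρ²=38 → inactive
o4: d²=45 > ρ²=38 → inactive
F = F_att + ΣF_rep = (-15.0139,-1.3333)
Δp = p'−p = (-0.7507,-0.0667); α = Δx/Fx = (-10277/13690) / (-20554/1369) = 1/20
check: Δy/Fy = (-7301/109520) / (-7301/5476) = 1/20 ✓

α = 1/20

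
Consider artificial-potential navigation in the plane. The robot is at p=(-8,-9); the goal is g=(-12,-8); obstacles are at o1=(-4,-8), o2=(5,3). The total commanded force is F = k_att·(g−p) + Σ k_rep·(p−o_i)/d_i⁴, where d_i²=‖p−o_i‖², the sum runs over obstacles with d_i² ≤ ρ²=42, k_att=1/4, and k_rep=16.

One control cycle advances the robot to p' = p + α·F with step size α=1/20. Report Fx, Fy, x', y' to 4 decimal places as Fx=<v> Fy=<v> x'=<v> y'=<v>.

Fx=-1.2215 Fy=0.1946 x'=-8.0611 y'=-8.9903

F_att = 1/4·(g−p) = 1/4·(-4,1) = (-1.0000,0.2500)
o1: d²=17 ≤ ρ²=42; F_rep = 16·(-4,-1)/17² = (-0.2215,-0.0554)
o2: d²=313 > ρ²=42 → inactive
F = F_att + ΣF_rep = (-1.2215,0.1946)
p' = p + 1/20·F = (-8.0611,-8.9903)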